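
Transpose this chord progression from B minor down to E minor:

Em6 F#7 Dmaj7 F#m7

Am6 B7 Gmaj7 Bm7

B minor down to E minor is a perfect fifth; each chord root moves by that interval while the quality stays the same.
Em6: root E down a perfect fifth → A, giving Am6.
F#7: root F# down a perfect fifth → B, giving B7.
Dmaj7: root D down a perfect fifth → G, giving Gmaj7.
F#m7: root F# down a perfect fifth → B, giving Bm7.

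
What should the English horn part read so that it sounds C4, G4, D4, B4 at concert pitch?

G4 D5 A4 F#5

Written C4 sounds as F3 on the English horn, so concert pitches are written a perfect fifth up.
C4 becomes G4
G4 becomes D5
D4 becomes A4
B4 becomes F#5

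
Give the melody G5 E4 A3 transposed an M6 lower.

Bb4 G3 C3

G5 down a major sixth is Bb4.
E4 down a major sixth is G3.
A3: a sixth down reaches C, and 9 semitones makes it C3.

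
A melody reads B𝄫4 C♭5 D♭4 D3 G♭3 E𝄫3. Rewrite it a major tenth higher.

Db6 Eb6 F5 F#4 Bb4 Gb4

Bbb4 becomes Db6
Cb5 becomes Eb6
Db4 becomes F5
D3 becomes F#4
Gb3 becomes Bb4
Ebb3 becomes Gb4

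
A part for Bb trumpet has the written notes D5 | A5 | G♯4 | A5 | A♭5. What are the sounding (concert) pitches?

C5 G5 F#4 G5 Gb5

The Bb trumpet sounds a major second below written, so transpose each written note down a major second.
D5 → C5
A5 → G5
G#4 → F#4
A5 → G5
Ab5 → Gb5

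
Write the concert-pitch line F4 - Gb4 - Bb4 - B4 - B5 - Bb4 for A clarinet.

The A clarinet sounds a minor third below written, so the written part must be a minor third above concert — transpose each note up.
F4 to Ab4
Gb4 to Bbb4
Bb4 to Db5
B4 to D5
B5 to D6
Bb4 to Db5

Ab4 Bbb4 Db5 D5 D6 Db5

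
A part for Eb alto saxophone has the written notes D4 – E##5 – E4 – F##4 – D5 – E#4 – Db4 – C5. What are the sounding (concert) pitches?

F3 G##4 G3 A#3 F4 G#3 Fb3 Eb4

The Eb alto saxophone sounds a major sixth below written, so transpose each written note down a major sixth.
D4 to F3
E##5 to G##4
E4 to G3
F##4 to A#3
D5 to F4
E#4 to G#3
Db4 to Fb3
C5 to Eb4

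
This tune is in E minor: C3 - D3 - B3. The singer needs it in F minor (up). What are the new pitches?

From E up to F is a minor second; apply that to each pitch.
C3 to Db3
D3 to Eb3
B3 to C4

Db3 Eb3 C4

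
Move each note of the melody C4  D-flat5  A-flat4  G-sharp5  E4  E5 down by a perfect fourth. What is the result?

C4 gives G3
Db5 gives Ab4
Ab4 gives Eb4
G#5 gives D#5
E4 gives B3
E5 gives B4

G3 Ab4 Eb4 D#5 B3 B4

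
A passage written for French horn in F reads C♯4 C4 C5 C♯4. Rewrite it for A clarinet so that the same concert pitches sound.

First find concert pitch: the French horn in F sounds a perfect fifth below written, so C♯4 C4 C5 C♯4 sounds F#3 F3 F4 F#3.
Then write for A clarinet: it sounds a minor third below written, so the part must be a minor third above concert.
F#3 → A3
F3 → Ab3
F4 → Ab4
F#3 → A3

A3 Ab3 Ab4 A3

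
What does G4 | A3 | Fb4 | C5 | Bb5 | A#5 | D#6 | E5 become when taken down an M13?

Bb2 C2 Abb2 Eb3 Db4 C#4 F#4 G3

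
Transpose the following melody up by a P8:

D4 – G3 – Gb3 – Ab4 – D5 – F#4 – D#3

D4 to D5
G3 to G4
Gb3 to Gb4
Ab4 to Ab5
D5 to D6
F#4 to F#5
D#3 to D#4

D5 G4 Gb4 Ab5 D6 F#5 D#4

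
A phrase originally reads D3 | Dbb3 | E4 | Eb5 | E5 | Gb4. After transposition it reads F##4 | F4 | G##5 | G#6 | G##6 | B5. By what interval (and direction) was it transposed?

Take the first pair: D3 → F##4. D to F spans 10 letter names, so the interval is some kind of tenth.
D3 to F##4 is 17 semitones, which makes it an augmented tenth; the second version is higher, so the direction is up.
Checking another pair — Gb4 → B5 — gives the same interval.

up an augmented tenth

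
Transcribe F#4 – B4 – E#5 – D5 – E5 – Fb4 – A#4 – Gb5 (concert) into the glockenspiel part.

F#2 B2 E#3 D3 E3 Fb2 A#2 Gb3

The glockenspiel sounds a perfect fifteenth above written, so the written part must be a perfect fifteenth below concert — transpose each note down.
F#4 becomes F#2
B4 becomes B2
E#5 becomes E#3
D5 becomes D3
E5 becomes E3
Fb4 becomes Fb2
A#4 becomes A#2
Gb5 becomes Gb3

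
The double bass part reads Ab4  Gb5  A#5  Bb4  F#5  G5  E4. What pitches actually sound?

Ab3 Gb4 A#4 Bb3 F#4 G4 E3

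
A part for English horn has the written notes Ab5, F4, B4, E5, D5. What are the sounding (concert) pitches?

Written C4 on the English horn sounds as F3, a perfect fifth lower; apply that shift to every note.
Ab5 -> Db5
F4 -> Bb3
B4 -> E4
E5 -> A4
D5 -> G4

Db5 Bb3 E4 A4 G4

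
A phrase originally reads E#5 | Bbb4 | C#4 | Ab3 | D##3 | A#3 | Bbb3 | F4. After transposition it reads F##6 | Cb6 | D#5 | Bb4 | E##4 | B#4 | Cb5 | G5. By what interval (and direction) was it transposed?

Take the first pair: E#5 → F##6. E to F spans 9 letter names, so the interval is some kind of ninth.
E#5 to F##6 is 14 semitones, which makes it a major ninth; the second version is higher, so the direction is up.
Checking another pair — F4 → G5 — gives the same interval.

up a major ninth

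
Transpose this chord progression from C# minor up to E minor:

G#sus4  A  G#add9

Bsus4 C Badd9

C# minor up to E minor is a minor third; each chord root moves by that interval while the quality stays the same.
G#sus4: root G# up a minor third → B, giving Bsus4.
A: root A up a minor third → C, giving C.
G#add9: root G# up a minor third → B, giving Badd9.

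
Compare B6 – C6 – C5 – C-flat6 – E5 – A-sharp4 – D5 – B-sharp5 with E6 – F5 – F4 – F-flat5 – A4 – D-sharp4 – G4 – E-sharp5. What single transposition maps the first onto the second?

From B6 to E6 is 5 letter names — a fifth of some quality.
E6 to B6 is 7 semitones, which makes it a perfect fifth; the second version is lower, so the direction is down.
Checking another pair — B#5 → E#5 — gives the same interval.

down a perfect fifth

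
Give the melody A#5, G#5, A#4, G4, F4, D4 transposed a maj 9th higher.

A#5: a ninth up reaches B, and 14 semitones makes it B#6.
A major ninth up from G#5 gives A#6.
A major ninth up from A#4 gives B#5.
G4: a ninth up reaches A, and 14 semitones makes it A5.
F4 up a major ninth is G5.
D4 up a major ninth is E5.

B#6 A#6 B#5 A5 G5 E5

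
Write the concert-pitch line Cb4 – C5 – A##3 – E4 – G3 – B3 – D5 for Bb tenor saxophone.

Db5 D6 B##4 F#5 A4 C#5 E6

Written C4 sounds as Bb2 on the Bb tenor saxophone, so concert pitches are written a major ninth up.
Cb4 gives Db5
C5 gives D6
A##3 gives B##4
E4 gives F#5
G3 gives A4
B3 gives C#5
D5 gives E6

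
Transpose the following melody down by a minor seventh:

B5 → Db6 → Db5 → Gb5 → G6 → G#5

B5 to C#5
Db6 to Eb5
Db5 to Eb4
Gb5 to Ab4
G6 to A5
G#5 to A#4

C#5 Eb5 Eb4 Ab4 A5 A#4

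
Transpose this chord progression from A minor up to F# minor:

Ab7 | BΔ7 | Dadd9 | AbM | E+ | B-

F7 G#Δ7 Badd9 FM C#+ G#-

A minor up to F# minor is a major sixth; each chord root moves by that interval while the quality stays the same.
Ab7: root Ab up a major sixth → F, giving F7.
BΔ7: root B up a major sixth → G#, giving G#Δ7.
Dadd9: root D up a major sixth → B, giving Badd9.
AbM: root Ab up a major sixth → F, giving FM.
E+: root E up a major sixth → C#, giving C#+.
B-: root B up a major sixth → G#, giving G#-.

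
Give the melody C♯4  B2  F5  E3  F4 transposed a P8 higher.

C#4 becomes C#5
B2 becomes B3
F5 becomes F6
E3 becomes E4
F4 becomes F5

C#5 B3 F6 E4 F5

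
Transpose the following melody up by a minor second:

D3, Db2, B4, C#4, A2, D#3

Eb3 Ebb2 C5 D4 Bb2 E3

D3: a second up reaches E, and 1 semitone makes it Eb3.
A minor second up from Db2 gives Ebb2.
B4: a second up reaches C, and 1 semitone makes it C5.
C#4: a second up reaches D, and 1 semitone makes it D4.
A2 up a minor second is Bb2.
D#3 up a minor second is E3.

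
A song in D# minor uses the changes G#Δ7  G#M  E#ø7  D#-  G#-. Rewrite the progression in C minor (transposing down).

FΔ7 FM Dø7 C- F-

D# minor down to C minor is an augmented second; each chord root moves by that interval while the quality stays the same.
G#Δ7: root G# down an augmented second → F, giving FΔ7.
G#M: root G# down an augmented second → F, giving FM.
E#ø7: root E# down an augmented second → D, giving Dø7.
D#-: root D# down an augmented second → C, giving C-.
G#-: root G# down an augmented second → F, giving F-.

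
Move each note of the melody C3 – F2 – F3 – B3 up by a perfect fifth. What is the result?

A perfect fifth up from C3 gives G3.
F2 up a perfect fifth is C3.
F3 up a perfect fifth is C4.
A perfect fifth up from B3 gives F#4.

G3 C3 C4 F#4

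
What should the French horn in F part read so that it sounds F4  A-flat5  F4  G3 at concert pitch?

C5 Eb6 C5 D4

The French horn in F sounds a perfect fifth below written, so the written part must be a perfect fifth above concert — transpose each note up.
F4 becomes C5
Ab5 becomes Eb6
F4 becomes C5
G3 becomes D4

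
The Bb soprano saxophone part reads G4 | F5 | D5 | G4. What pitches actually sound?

F4 Eb5 C5 F4

The Bb soprano saxophone sounds a major second below written, so transpose each written note down a major second.
G4 → F4
F5 → Eb5
D5 → C5
G4 → F4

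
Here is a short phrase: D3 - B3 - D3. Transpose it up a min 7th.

C4 A4 C4

D3 up a minor seventh is C4.
B3 up a minor seventh is A4.
D3 up a minor seventh is C4.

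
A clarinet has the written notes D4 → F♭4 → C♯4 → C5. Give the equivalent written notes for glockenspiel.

B1 Db2 A#1 A2

First find concert pitch: the A clarinet sounds a minor third below written, so D4 F♭4 C♯4 C5 sounds B3 Db4 A#3 A4.
Then write for glockenspiel: it sounds a perfect fifteenth above written, so the part must be a perfect fifteenth below concert.
B3 → B1
Db4 → Db2
A#3 → A#1
A4 → A2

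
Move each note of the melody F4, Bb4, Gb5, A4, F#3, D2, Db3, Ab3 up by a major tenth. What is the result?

A5 D6 Bb6 C#6 A#4 F#3 F4 C5

F4 gives A5
Bb4 gives D6
Gb5 gives Bb6
A4 gives C#6
F#3 gives A#4
D2 gives F#3
Db3 gives F4
Ab3 gives C5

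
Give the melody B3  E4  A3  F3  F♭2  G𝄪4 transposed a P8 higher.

B3 up a perfect octave is B4.
E4 up a perfect octave is E5.
A3: an octave up reaches A, and 12 semitones makes it A4.
A perfect octave up from F3 gives F4.
A perfect octave up from Fb2 gives Fb3.
A perfect octave up from G##4 gives G##5.

B4 E5 A4 F4 Fb3 G##5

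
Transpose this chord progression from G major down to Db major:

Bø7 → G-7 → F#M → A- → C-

Fø7 Db-7 CM Eb- Gb-

G major down to Db major is an augmented fourth; each chord root moves by that interval while the quality stays the same.
Bø7: root B down an augmented fourth → F, giving Fø7.
G-7: root G down an augmented fourth → Db, giving Db-7.
F#M: root F# down an augmented fourth → C, giving CM.
A-: root A down an augmented fourth → Eb, giving Eb-.
C-: root C down an augmented fourth → Gb, giving Gb-.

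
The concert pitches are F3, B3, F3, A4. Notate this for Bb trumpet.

The Bb trumpet sounds a major second below written, so the written part must be a major second above concert — transpose each note up.
F3 -> G3
B3 -> C#4
F3 -> G3
A4 -> B4

G3 C#4 G3 B4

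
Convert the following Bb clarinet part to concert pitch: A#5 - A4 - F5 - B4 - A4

The Bb clarinet sounds a major second below written, so transpose each written note down a major second.
A#5 → G#5
A4 → G4
F5 → Eb5
B4 → A4
A4 → G4

G#5 G4 Eb5 A4 G4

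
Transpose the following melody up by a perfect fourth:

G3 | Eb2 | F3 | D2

G3 -> C4
Eb2 -> Ab2
F3 -> Bb3
D2 -> G2

C4 Ab2 Bb3 G2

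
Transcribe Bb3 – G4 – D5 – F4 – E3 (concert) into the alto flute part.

Eb4 C5 G5 Bb4 A3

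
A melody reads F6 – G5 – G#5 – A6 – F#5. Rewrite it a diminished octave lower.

F6 gives F#5
G5 gives G#4
G#5 gives G##4
A6 gives A#5
F#5 gives F##4

F#5 G#4 G##4 A#5 F##4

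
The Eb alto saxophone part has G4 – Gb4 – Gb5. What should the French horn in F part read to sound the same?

F4 Fb4 Fb5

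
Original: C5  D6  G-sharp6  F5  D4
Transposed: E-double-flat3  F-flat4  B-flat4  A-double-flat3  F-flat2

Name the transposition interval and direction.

From C5 to Ebb3 is 13 letter names — a thirteenth of some quality.
Ebb3 to C5 is 22 semitones, which makes it an augmented thirteenth; the second version is lower, so the direction is down.
Checking another pair — D4 → Fb2 — gives the same interval.

down an augmented thirteenth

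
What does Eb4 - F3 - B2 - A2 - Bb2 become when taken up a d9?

Fbb5 Gbb4 Cb4 Bbb3 Cbb4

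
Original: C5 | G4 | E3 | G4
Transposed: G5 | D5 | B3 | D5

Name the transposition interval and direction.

Take the first pair: C5 → G5. C to G spans 5 letter names, so the interval is some kind of fifth.
C5 to G5 is 7 semitones, which makes it a perfect fifth; the second version is higher, so the direction is up.
Checking another pair — G4 → D5 — gives the same interval.

up a perfect fifth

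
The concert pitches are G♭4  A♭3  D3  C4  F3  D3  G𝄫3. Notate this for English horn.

The English horn sounds a perfect fifth below written, so the written part must be a perfect fifth above concert — transpose each note up.
Gb4 gives Db5
Ab3 gives Eb4
D3 gives A3
C4 gives G4
F3 gives C4
D3 gives A3
Gbb3 gives Dbb4

Db5 Eb4 A3 G4 C4 A3 Dbb4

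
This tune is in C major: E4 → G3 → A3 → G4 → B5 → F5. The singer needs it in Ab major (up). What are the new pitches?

C5 Eb4 F4 Eb5 G6 Db6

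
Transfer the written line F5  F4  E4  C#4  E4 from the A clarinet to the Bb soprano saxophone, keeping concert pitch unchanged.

First find concert pitch: the A clarinet sounds a minor third below written, so F5 F4 E4 C#4 E4 sounds D5 D4 C#4 A#3 C#4.
Then write for Bb soprano saxophone: it sounds a major second below written, so the part must be a major second above concert.
D5 → E5
D4 → E4
C#4 → D#4
A#3 → B#3
C#4 → D#4

E5 E4 D#4 B#3 D#4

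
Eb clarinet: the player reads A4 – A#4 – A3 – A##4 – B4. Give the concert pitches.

C5 C#5 C4 C##5 D5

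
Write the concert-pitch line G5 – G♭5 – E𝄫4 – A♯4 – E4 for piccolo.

G4 Gb4 Ebb3 A#3 E3

The piccolo sounds a perfect octave above written, so the written part must be a perfect octave below concert — transpose each note down.
G5 to G4
Gb5 to Gb4
Ebb4 to Ebb3
A#4 to A#3
E4 to E3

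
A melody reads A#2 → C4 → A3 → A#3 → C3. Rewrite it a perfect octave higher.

A#3 C5 A4 A#4 C4

A#2 becomes A#3
C4 becomes C5
A3 becomes A4
A#3 becomes A#4
C3 becomes C4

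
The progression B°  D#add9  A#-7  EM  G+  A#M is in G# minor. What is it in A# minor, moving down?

C#° E#add9 B#-7 F#M A+ B#M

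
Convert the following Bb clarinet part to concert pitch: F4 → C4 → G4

Eb4 Bb3 F4

Written C4 on the Bb clarinet sounds as Bb3, a major second lower; apply that shift to every note.
F4 -> Eb4
C4 -> Bb3
G4 -> F4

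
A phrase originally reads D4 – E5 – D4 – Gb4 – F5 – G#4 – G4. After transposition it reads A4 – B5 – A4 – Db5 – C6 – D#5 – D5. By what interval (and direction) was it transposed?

Take the first pair: D4 → A4. D to A spans 5 letter names, so the interval is some kind of fifth.
D4 to A4 is 7 semitones, which makes it a perfect fifth; the second version is higher, so the direction is up.
Checking another pair — G4 → D5 — gives the same interval.

up a perfect fifth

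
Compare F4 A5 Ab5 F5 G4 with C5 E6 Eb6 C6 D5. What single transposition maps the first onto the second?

From F4 to C5 is 5 letter names — a fifth of some quality.
F4 to C5 is 7 semitones, which makes it a perfect fifth; the second version is higher, so the direction is up.
Checking another pair — G4 → D5 — gives the same interval.

up a perfect fifth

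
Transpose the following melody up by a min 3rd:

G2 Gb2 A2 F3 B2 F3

Bb2 Bbb2 C3 Ab3 D3 Ab3

G2 up a minor third is Bb2.
A minor third up from Gb2 gives Bbb2.
A2: a third up reaches C, and 3 semitones makes it C3.
F3: a third up reaches A, and 3 semitones makes it Ab3.
B2 up a minor third is D3.
A minor third up from F3 gives Ab3.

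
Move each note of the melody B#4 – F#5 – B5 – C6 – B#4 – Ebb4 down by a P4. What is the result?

F##4 C#5 F#5 G5 F##4 Bbb3

B#4 to F##4
F#5 to C#5
B5 to F#5
C6 to G5
B#4 to F##4
Ebb4 to Bbb3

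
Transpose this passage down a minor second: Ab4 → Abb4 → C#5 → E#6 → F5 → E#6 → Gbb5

A minor second down from Ab4 gives G4.
Abb4 down a minor second is Gb4.
A minor second down from C#5 gives B#4.
A minor second down from E#6 gives D##6.
F5: a second down reaches E, and 1 semitone makes it E5.
E#6 down a minor second is D##6.
A minor second down from Gbb5 gives Fb5.

G4 Gb4 B#4 D##6 E5 D##6 Fb5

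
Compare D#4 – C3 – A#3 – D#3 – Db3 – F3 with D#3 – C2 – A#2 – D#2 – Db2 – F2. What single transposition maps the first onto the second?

Take the first pair: D#4 → D#3. D to D spans 8 letter names, so the interval is some kind of octave.
D#3 to D#4 is 12 semitones, which makes it a perfect octave; the second version is lower, so the direction is down.
Checking another pair — F3 → F2 — gives the same interval.

down a perfect octave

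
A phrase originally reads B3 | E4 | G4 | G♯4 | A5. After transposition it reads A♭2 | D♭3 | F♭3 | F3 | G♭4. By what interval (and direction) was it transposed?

down an augmented ninth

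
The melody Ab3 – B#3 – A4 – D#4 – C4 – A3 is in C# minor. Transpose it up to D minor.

From C# up to D is a minor second; apply that to each pitch.
Ab3 -> Bbb3
B#3 -> C#4
A4 -> Bb4
D#4 -> E4
C4 -> Db4
A3 -> Bb3

Bbb3 C#4 Bb4 E4 Db4 Bb3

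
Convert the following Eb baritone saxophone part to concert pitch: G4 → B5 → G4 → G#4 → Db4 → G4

Bb2 D4 Bb2 B2 Fb2 Bb2

Written C4 on the Eb baritone saxophone sounds as Eb2, a major thirteenth lower; apply that shift to every note.
G4 -> Bb2
B5 -> D4
G4 -> Bb2
G#4 -> B2
Db4 -> Fb2
G4 -> Bb2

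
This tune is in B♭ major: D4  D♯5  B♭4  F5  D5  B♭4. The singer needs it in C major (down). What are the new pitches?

From B♭ down to C is a minor seventh; apply that to each pitch.
D4 becomes E3
D#5 becomes E#4
Bb4 becomes C4
F5 becomes G4
D5 becomes E4
Bb4 becomes C4

E3 E#4 C4 G4 E4 C4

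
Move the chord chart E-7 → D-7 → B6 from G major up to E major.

G major up to E major is a major sixth; each chord root moves by that interval while the quality stays the same.
E-7: root E up a major sixth → C#, giving C#-7.
D-7: root D up a major sixth → B, giving B-7.
B6: root B up a major sixth → G#, giving G#6.

C#-7 B-7 G#6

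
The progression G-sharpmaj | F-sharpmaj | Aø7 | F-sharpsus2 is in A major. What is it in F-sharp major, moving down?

A major down to F-sharp major is a minor third; each chord root moves by that interval while the quality stays the same.
G-sharpmaj: root G-sharp down a minor third → E#, giving E#maj.
F-sharpmaj: root F-sharp down a minor third → D#, giving D#maj.
Aø7: root A down a minor third → F#, giving F#ø7.
F-sharpsus2: root F-sharp down a minor third → D#, giving D#sus2.

E#maj D#maj F#ø7 D#sus2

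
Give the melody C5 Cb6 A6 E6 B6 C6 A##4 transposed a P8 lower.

C5: an octave down reaches C, and 12 semitones makes it C4.
Cb6: an octave down reaches C, and 12 semitones makes it Cb5.
A6 down a perfect octave is A5.
E6 down a perfect octave is E5.
B6 down a perfect octave is B5.
C6: an octave down reaches C, and 12 semitones makes it C5.
A perfect octave down from A##4 gives A##3.

C4 Cb5 A5 E5 B5 C5 A##3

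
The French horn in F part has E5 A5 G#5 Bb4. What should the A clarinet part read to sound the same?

First find concert pitch: the French horn in F sounds a perfect fifth below written, so E5 A5 G#5 Bb4 sounds A4 D5 C#5 Eb4.
Then write for A clarinet: it sounds a minor third below written, so the part must be a minor third above concert.
A4 → C5
D5 → F5
C#5 → E5
Eb4 → Gb4

C5 F5 E5 Gb4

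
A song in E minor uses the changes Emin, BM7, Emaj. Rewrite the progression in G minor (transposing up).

E minor up to G minor is a minor third; each chord root moves by that interval while the quality stays the same.
Emin: root E up a minor third → G, giving Gmin.
BM7: root B up a minor third → D, giving DM7.
Emaj: root E up a minor third → G, giving Gmaj.

Gmin DM7 Gmaj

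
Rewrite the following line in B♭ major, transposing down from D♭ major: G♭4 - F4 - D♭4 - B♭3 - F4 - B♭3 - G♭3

D♭ major to B♭ major down is a minor third, so every note moves down by that interval.
Gb4 → Eb4
F4 → D4
Db4 → Bb3
Bb3 → G3
F4 → D4
Bb3 → G3
Gb3 → Eb3

Eb4 D4 Bb3 G3 D4 G3 Eb3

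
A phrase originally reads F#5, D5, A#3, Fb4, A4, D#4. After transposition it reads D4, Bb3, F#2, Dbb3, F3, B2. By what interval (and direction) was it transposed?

From F#5 to D4 is 10 letter names — a tenth of some quality.
D4 to F#5 is 16 semitones, which makes it a major tenth; the second version is lower, so the direction is down.
Checking another pair — D#4 → B2 — gives the same interval.

down a major tenth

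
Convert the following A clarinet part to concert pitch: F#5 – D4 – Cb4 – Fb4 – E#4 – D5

D#5 B3 Ab3 Db4 C##4 B4

The A clarinet sounds a minor third below written, so transpose each written note down a minor third.
F#5 to D#5
D4 to B3
Cb4 to Ab3
Fb4 to Db4
E#4 to C##4
D5 to B4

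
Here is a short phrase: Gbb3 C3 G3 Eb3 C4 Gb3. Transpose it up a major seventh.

Fb4 B3 F#4 D4 B4 F4

Gbb3 -> Fb4
C3 -> B3
G3 -> F#4
Eb3 -> D4
C4 -> B4
Gb3 -> F4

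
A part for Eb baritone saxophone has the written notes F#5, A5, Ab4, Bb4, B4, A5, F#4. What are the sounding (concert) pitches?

The Eb baritone saxophone sounds a major thirteenth below written, so transpose each written note down a major thirteenth.
F#5 gives A3
A5 gives C4
Ab4 gives Cb3
Bb4 gives Db3
B4 gives D3
A5 gives C4
F#4 gives A2

A3 C4 Cb3 Db3 D3 C4 A2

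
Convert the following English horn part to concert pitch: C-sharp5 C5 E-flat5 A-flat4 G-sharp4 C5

F#4 F4 Ab4 Db4 C#4 F4

Written C4 on the English horn sounds as F3, a perfect fifth lower; apply that shift to every note.
C#5 gives F#4
C5 gives F4
Eb5 gives Ab4
Ab4 gives Db4
G#4 gives C#4
C5 gives F4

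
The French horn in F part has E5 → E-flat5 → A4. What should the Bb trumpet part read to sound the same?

B4 Bb4 E4

First find concert pitch: the French horn in F sounds a perfect fifth below written, so E5 E-flat5 A4 sounds A4 Ab4 D4.
Then write for Bb trumpet: it sounds a major second below written, so the part must be a major second above concert.
A4 → B4
Ab4 → Bb4
D4 → E4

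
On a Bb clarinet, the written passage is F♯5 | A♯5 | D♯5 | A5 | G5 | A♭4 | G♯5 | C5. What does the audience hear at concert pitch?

E5 G#5 C#5 G5 F5 Gb4 F#5 Bb4

Written C4 on the Bb clarinet sounds as Bb3, a major second lower; apply that shift to every note.
F#5 gives E5
A#5 gives G#5
D#5 gives C#5
A5 gives G5
G5 gives F5
Ab4 gives Gb4
G#5 gives F#5
C5 gives Bb4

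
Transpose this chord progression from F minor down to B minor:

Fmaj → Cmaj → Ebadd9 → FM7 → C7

Bmaj F#maj Aadd9 BM7 F#7

F minor down to B minor is a diminished fifth; each chord root moves by that interval while the quality stays the same.
Fmaj: root F down a diminished fifth → B, giving Bmaj.
Cmaj: root C down a diminished fifth → F#, giving F#maj.
Ebadd9: root Eb down a diminished fifth → A, giving Aadd9.
FM7: root F down a diminished fifth → B, giving BM7.
C7: root C down a diminished fifth → F#, giving F#7.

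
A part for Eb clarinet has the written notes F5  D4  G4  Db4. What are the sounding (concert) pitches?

Written C4 on the Eb clarinet sounds as Eb4, a minor third higher; apply that shift to every note.
F5 to Ab5
D4 to F4
G4 to Bb4
Db4 to Fb4

Ab5 F4 Bb4 Fb4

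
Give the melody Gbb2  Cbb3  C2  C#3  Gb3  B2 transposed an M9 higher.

Abb3 Dbb4 D3 D#4 Ab4 C#4

Gbb2 up a major ninth is Abb3.
Cbb3 up a major ninth is Dbb4.
A major ninth up from C2 gives D3.
C#3 up a major ninth is D#4.
Gb3 up a major ninth is Ab4.
A major ninth up from B2 gives C#4.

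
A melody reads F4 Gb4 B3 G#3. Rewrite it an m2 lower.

F4 -> E4
Gb4 -> F4
B3 -> A#3
G#3 -> F##3

E4 F4 A#3 F##3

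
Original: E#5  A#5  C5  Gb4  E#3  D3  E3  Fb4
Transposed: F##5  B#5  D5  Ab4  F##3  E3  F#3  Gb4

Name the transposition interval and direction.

Take the first pair: E#5 → F##5. E to F spans 2 letter names, so the interval is some kind of second.
E#5 to F##5 is 2 semitones, which makes it a major second; the second version is higher, so the direction is up.
Checking another pair — Fb4 → Gb4 — gives the same interval.

up a major second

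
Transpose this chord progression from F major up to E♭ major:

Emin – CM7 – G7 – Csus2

Dmin BbM7 F7 Bbsus2

F major up to E♭ major is a minor seventh; each chord root moves by that interval while the quality stays the same.
Emin: root E up a minor seventh → D, giving Dmin.
CM7: root C up a minor seventh → Bb, giving BbM7.
G7: root G up a minor seventh → F, giving F7.
Csus2: root C up a minor seventh → Bb, giving Bbsus2.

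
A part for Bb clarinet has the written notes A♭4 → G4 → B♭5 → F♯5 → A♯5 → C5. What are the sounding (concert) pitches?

Gb4 F4 Ab5 E5 G#5 Bb4

Written C4 on the Bb clarinet sounds as Bb3, a major second lower; apply that shift to every note.
Ab4 to Gb4
G4 to F4
Bb5 to Ab5
F#5 to E5
A#5 to G#5
C5 to Bb4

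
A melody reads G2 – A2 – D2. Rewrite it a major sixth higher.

E3 F#3 B2

G2 gives E3
A2 gives F#3
D2 gives B2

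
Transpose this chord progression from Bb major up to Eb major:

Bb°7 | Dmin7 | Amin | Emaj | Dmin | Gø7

Eb°7 Gmin7 Dmin Amaj Gmin Cø7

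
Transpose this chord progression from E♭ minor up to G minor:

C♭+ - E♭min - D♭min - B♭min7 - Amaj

E♭ minor up to G minor is a major third; each chord root moves by that interval while the quality stays the same.
C♭+: root C♭ up a major third → Eb, giving Eb+.
E♭min: root E♭ up a major third → G, giving Gmin.
D♭min: root D♭ up a major third → F, giving Fmin.
B♭min7: root B♭ up a major third → D, giving Dmin7.
Amaj: root A up a major third → C#, giving C#maj.

Eb+ Gmin Fmin Dmin7 C#maj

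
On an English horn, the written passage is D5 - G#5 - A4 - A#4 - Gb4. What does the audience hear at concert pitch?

The English horn sounds a perfect fifth below written, so transpose each written note down a perfect fifth.
D5 becomes G4
G#5 becomes C#5
A4 becomes D4
A#4 becomes D#4
Gb4 becomes Cb4

G4 C#5 D4 D#4 Cb4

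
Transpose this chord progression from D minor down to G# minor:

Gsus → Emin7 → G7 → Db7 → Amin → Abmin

C#sus A#min7 C#7 G7 D#min Dmin

D minor down to G# minor is a diminished fifth; each chord root moves by that interval while the quality stays the same.
Gsus: root G down a diminished fifth → C#, giving C#sus.
Emin7: root E down a diminished fifth → A#, giving A#min7.
G7: root G down a diminished fifth → C#, giving C#7.
Db7: root Db down a diminished fifth → G, giving G7.
Amin: root A down a diminished fifth → D#, giving D#min.
Abmin: root Ab down a diminished fifth → D, giving Dmin.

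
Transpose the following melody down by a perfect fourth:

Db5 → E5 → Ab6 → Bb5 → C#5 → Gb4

Ab4 B4 Eb6 F5 G#4 Db4

A perfect fourth down from Db5 gives Ab4.
A perfect fourth down from E5 gives B4.
Ab6: a fourth down reaches E, and 5 semitones makes it Eb6.
A perfect fourth down from Bb5 gives F5.
A perfect fourth down from C#5 gives G#4.
Gb4 down a perfect fourth is Db4.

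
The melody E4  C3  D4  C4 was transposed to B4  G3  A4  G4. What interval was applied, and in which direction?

up a perfect fifth

From E4 to B4 is 5 letter names — a fifth of some quality.
E4 to B4 is 7 semitones, which makes it a perfect fifth; the second version is higher, so the direction is up.
Checking another pair — C4 → G4 — gives the same interval.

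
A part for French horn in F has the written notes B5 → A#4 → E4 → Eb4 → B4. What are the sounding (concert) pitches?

E5 D#4 A3 Ab3 E4

The French horn in F sounds a perfect fifth below written, so transpose each written note down a perfect fifth.
B5 -> E5
A#4 -> D#4
E4 -> A3
Eb4 -> Ab3
B4 -> E4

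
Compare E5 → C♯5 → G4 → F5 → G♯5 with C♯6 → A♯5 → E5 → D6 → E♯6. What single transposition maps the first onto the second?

Take the first pair: E5 → C#6. E to C spans 6 letter names, so the interval is some kind of sixth.
E5 to C#6 is 9 semitones, which makes it a major sixth; the second version is higher, so the direction is up.
Checking another pair — G#5 → E#6 — gives the same interval.

up a major sixth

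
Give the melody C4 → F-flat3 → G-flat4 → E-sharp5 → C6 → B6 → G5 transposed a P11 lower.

G2 Cb2 Db3 B#3 G4 F#5 D4

C4 down a perfect eleventh is G2.
Fb3 down a perfect eleventh is Cb2.
Gb4: an eleventh down reaches D, and 17 semitones makes it Db3.
A perfect eleventh down from E#5 gives B#3.
A perfect eleventh down from C6 gives G4.
B6 down a perfect eleventh is F#5.
G5 down a perfect eleventh is D4.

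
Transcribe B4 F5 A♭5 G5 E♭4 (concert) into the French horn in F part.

The French horn in F sounds a perfect fifth below written, so the written part must be a perfect fifth above concert — transpose each note up.
B4 -> F#5
F5 -> C6
Ab5 -> Eb6
G5 -> D6
Eb4 -> Bb4

F#5 C6 Eb6 D6 Bb4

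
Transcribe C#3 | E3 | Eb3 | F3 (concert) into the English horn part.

G#3 B3 Bb3 C4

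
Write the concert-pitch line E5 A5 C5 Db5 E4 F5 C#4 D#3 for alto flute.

A5 D6 F5 Gb5 A4 Bb5 F#4 G#3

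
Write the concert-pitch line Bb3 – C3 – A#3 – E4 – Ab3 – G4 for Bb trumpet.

The Bb trumpet sounds a major second below written, so the written part must be a major second above concert — transpose each note up.
Bb3 becomes C4
C3 becomes D3
A#3 becomes B#3
E4 becomes F#4
Ab3 becomes Bb3
G4 becomes A4

C4 D3 B#3 F#4 Bb3 A4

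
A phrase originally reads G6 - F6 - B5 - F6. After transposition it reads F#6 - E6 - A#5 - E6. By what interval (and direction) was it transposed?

down a minor second

From G6 to F#6 is 2 letter names — a second of some quality.
F#6 to G6 is 1 semitone, which makes it a minor second; the second version is lower, so the direction is down.
Checking another pair — F6 → E6 — gives the same interval.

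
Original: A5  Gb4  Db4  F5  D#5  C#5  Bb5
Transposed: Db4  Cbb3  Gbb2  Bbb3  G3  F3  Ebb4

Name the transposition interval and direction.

down an augmented twelfth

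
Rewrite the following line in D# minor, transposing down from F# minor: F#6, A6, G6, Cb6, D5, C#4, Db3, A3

D#6 F#6 E6 Ab5 B4 A#3 Bb2 F#3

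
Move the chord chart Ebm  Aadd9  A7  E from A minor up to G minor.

A minor up to G minor is a minor seventh; each chord root moves by that interval while the quality stays the same.
Ebm: root Eb up a minor seventh → Db, giving Dbm.
Aadd9: root A up a minor seventh → G, giving Gadd9.
A7: root A up a minor seventh → G, giving G7.
E: root E up a minor seventh → D, giving D.

Dbm Gadd9 G7 D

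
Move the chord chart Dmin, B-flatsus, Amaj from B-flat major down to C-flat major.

Ebmin Cbsus Bbmaj

B-flat major down to C-flat major is a major seventh; each chord root moves by that interval while the quality stays the same.
Dmin: root D down a major seventh → Eb, giving Ebmin.
B-flatsus: root B-flat down a major seventh → Cb, giving Cbsus.
Amaj: root A down a major seventh → Bb, giving Bbmaj.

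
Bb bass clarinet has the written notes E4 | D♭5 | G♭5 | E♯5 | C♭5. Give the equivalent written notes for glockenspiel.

D1 Cb2 Fb2 D#2 Bbb1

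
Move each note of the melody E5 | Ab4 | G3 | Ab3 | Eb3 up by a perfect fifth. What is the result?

B5 Eb5 D4 Eb4 Bb3

E5 becomes B5
Ab4 becomes Eb5
G3 becomes D4
Ab3 becomes Eb4
Eb3 becomes Bb3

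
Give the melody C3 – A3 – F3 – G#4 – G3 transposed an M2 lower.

Bb2 G3 Eb3 F#4 F3

A major second down from C3 gives Bb2.
A3 down a major second is G3.
F3 down a major second is Eb3.
A major second down from G#4 gives F#4.
A major second down from G3 gives F3.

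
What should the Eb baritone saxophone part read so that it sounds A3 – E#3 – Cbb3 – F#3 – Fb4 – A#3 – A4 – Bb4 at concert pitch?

Written C4 sounds as Eb2 on the Eb baritone saxophone, so concert pitches are written a major thirteenth up.
A3 -> F#5
E#3 -> C##5
Cbb3 -> Abb4
F#3 -> D#5
Fb4 -> Db6
A#3 -> F##5
A4 -> F#6
Bb4 -> G6

F#5 C##5 Abb4 D#5 Db6 F##5 F#6 G6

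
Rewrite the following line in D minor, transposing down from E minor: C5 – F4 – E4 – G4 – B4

Bb4 Eb4 D4 F4 A4

E minor to D minor down is a major second, so every note moves down by that interval.
C5 gives Bb4
F4 gives Eb4
E4 gives D4
G4 gives F4
B4 gives A4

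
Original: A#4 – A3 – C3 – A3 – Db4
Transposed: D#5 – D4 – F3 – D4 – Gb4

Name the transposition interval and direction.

up a perfect fourth

Take the first pair: A#4 → D#5. A to D spans 4 letter names, so the interval is some kind of fourth.
A#4 to D#5 is 5 semitones, which makes it a perfect fourth; the second version is higher, so the direction is up.
Checking another pair — Db4 → Gb4 — gives the same interval.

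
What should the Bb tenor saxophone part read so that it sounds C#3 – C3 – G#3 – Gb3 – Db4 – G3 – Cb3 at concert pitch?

D#4 D4 A#4 Ab4 Eb5 A4 Db4

The Bb tenor saxophone sounds a major ninth below written, so the written part must be a major ninth above concert — transpose each note up.
C#3 → D#4
C3 → D4
G#3 → A#4
Gb3 → Ab4
Db4 → Eb5
G3 → A4
Cb3 → Db4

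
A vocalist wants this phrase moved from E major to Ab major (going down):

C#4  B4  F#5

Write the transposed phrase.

E major to Ab major down is an augmented fifth, so every note moves down by that interval.
C#4 → F3
B4 → Eb4
F#5 → Bb4

F3 Eb4 Bb4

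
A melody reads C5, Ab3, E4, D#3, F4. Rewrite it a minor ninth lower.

B3 G2 D#3 C##2 E3

A minor ninth down from C5 gives B3.
Ab3: a ninth down reaches G, and 13 semitones makes it G2.
E4: a ninth down reaches D, and 13 semitones makes it D#3.
D#3: a ninth down reaches C, and 13 semitones makes it C##2.
F4 down a minor ninth is E3.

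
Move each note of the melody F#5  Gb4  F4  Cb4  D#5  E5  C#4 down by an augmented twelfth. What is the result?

Bb3 Cbb3 Bbb2 Fbb2 G3 Ab3 F2

F#5: a twelfth down reaches B, and 20 semitones makes it Bb3.
Gb4 down an augmented twelfth is Cbb3.
An augmented twelfth down from F4 gives Bbb2.
Cb4: a twelfth down reaches F, and 20 semitones makes it Fbb2.
D#5 down an augmented twelfth is G3.
An augmented twelfth down from E5 gives Ab3.
C#4 down an augmented twelfth is F2.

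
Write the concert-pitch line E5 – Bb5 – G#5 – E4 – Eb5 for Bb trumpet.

F#5 C6 A#5 F#4 F5

Written C4 sounds as Bb3 on the Bb trumpet, so concert pitches are written a major second up.
E5 gives F#5
Bb5 gives C6
G#5 gives A#5
E4 gives F#4
Eb5 gives F5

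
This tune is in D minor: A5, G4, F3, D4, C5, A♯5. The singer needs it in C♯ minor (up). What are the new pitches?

G#6 F#5 E4 C#5 B5 G##6

D minor to C♯ minor up is a major seventh, so every note moves up by that interval.
A5 becomes G#6
G4 becomes F#5
F3 becomes E4
D4 becomes C#5
C5 becomes B5
A#5 becomes G##6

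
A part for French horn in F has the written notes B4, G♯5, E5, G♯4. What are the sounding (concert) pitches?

E4 C#5 A4 C#4

Written C4 on the French horn in F sounds as F3, a perfect fifth lower; apply that shift to every note.
B4 -> E4
G#5 -> C#5
E5 -> A4
G#4 -> C#4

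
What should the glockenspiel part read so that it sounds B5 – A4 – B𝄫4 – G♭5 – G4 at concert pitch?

B3 A2 Bbb2 Gb3 G2

Written C4 sounds as C6 on the glockenspiel, so concert pitches are written a perfect fifteenth down.
B5 -> B3
A4 -> A2
Bbb4 -> Bbb2
Gb5 -> Gb3
G4 -> G2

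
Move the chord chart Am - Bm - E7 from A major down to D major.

Dm Em A7

A major down to D major is a perfect fifth; each chord root moves by that interval while the quality stays the same.
Am: root A down a perfect fifth → D, giving Dm.
Bm: root B down a perfect fifth → E, giving Em.
E7: root E down a perfect fifth → A, giving A7.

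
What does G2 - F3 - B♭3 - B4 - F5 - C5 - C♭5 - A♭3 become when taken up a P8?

G3 F4 Bb4 B5 F6 C6 Cb6 Ab4

G2 up a perfect octave is G3.
F3: an octave up reaches F, and 12 semitones makes it F4.
Bb3: an octave up reaches B, and 12 semitones makes it Bb4.
B4 up a perfect octave is B5.
A perfect octave up from F5 gives F6.
C5: an octave up reaches C, and 12 semitones makes it C6.
A perfect octave up from Cb5 gives Cb6.
Ab3: an octave up reaches A, and 12 semitones makes it Ab4.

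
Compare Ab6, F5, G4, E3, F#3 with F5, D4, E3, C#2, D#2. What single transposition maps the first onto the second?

Take the first pair: Ab6 → F5. A to F spans 10 letter names, so the interval is some kind of tenth.
F5 to Ab6 is 15 semitones, which makes it a minor tenth; the second version is lower, so the direction is down.
Checking another pair — F#3 → D#2 — gives the same interval.

down a minor tenth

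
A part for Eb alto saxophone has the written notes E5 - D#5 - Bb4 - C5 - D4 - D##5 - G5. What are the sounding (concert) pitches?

Written C4 on the Eb alto saxophone sounds as Eb3, a major sixth lower; apply that shift to every note.
E5 to G4
D#5 to F#4
Bb4 to Db4
C5 to Eb4
D4 to F3
D##5 to F##4
G5 to Bb4

G4 F#4 Db4 Eb4 F3 F##4 Bb4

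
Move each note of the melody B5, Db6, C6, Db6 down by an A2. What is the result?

B5 down an augmented second is Ab5.
An augmented second down from Db6 gives Cbb6.
C6 down an augmented second is Bbb5.
An augmented second down from Db6 gives Cbb6.

Ab5 Cbb6 Bbb5 Cbb6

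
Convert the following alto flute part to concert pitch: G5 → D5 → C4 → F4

D5 A4 G3 C4

The alto flute sounds a perfect fourth below written, so transpose each written note down a perfect fourth.
G5 gives D5
D5 gives A4
C4 gives G3
F4 gives C4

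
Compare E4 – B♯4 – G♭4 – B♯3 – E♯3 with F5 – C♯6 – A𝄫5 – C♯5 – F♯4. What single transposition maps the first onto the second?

Take the first pair: E4 → F5. E to F spans 9 letter names, so the interval is some kind of ninth.
E4 to F5 is 13 semitones, which makes it a minor ninth; the second version is higher, so the direction is up.
Checking another pair — E#3 → F#4 — gives the same interval.

up a minor ninth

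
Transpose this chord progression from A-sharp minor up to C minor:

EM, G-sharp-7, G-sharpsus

A-sharp minor up to C minor is a diminished third; each chord root moves by that interval while the quality stays the same.
EM: root E up a diminished third → Gb, giving GbM.
G-sharp-7: root G-sharp up a diminished third → Bb, giving Bb-7.
G-sharpsus: root G-sharp up a diminished third → Bb, giving Bbsus.

GbM Bb-7 Bbsus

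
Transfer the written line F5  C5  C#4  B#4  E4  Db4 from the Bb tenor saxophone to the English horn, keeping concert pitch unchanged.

Bb4 F4 F#3 E#4 A3 Gb3

First find concert pitch: the Bb tenor saxophone sounds a major ninth below written, so F5 C5 C#4 B#4 E4 Db4 sounds Eb4 Bb3 B2 A#3 D3 Cb3.
Then write for English horn: it sounds a perfect fifth below written, so the part must be a perfect fifth above concert.
Eb4 → Bb4
Bb3 → F4
B2 → F#3
A#3 → E#4
D3 → A3
Cb3 → Gb3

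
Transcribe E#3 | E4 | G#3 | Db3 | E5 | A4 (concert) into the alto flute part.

A#3 A4 C#4 Gb3 A5 D5

The alto flute sounds a perfect fourth below written, so the written part must be a perfect fourth above concert — transpose each note up.
E#3 gives A#3
E4 gives A4
G#3 gives C#4
Db3 gives Gb3
E5 gives A5
A4 gives D5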